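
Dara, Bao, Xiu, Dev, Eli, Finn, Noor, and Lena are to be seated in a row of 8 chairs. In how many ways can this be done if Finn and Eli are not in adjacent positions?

30240

Of the 8! = 40320 arrangements, those with Finn and Eli adjacent number 2 × 7! = 10080 (treat the pair as a block with 2 internal orders).
So 40320 − 10080 = 30240 arrangements keep them apart.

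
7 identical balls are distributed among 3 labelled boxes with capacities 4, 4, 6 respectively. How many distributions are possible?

23

Ignoring the caps, the number of non-negative solutions to x_1+…+x_3 = 7 is C(9,2) = 36.
Subtract solutions that violate a single cap (substitute x_i' = x_i − (cap_i+1)): x_1 ≥ 5 gives C(4,2) = 6; x_2 ≥ 5 gives C(4,2) = 6; x_3 ≥ 7 gives C(2,2) = 1. Together 13.
No two caps can be exceeded simultaneously, so the pair terms are all 0.
By inclusion–exclusion the count is 36 − 13 + 0 = 23.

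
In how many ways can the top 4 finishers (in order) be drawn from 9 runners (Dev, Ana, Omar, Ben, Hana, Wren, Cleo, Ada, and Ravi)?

3024

There are 9 choices for 1st place, 8 for 2nd, and so on down to 6 for position 4.
That gives 9 × 8 × 7 × 6 = 3024.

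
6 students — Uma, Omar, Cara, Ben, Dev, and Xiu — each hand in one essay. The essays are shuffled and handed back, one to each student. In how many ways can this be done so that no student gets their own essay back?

265

Count assignments avoiding every fixed point. For any j of the 6 students fixed to their own essay, the other 6−j can be arranged in (6−j)! ways.
By inclusion–exclusion this is Σ_{j=0}^{6} (−1)^j C(6,j)·(6−j)!.
Computing: 720 − 720 + 360 − 120 + 30 − 6 + 1 = 265.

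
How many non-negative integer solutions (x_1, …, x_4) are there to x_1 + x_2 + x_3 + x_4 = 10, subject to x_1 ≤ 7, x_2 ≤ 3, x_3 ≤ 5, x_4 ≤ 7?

148

By stars and bars, unrestricted non-negative solutions to x_1+…+x_4 = 10 number C(10+3,3) = 286.
Subtract solutions that violate a single cap (substitute x_i' = x_i − (cap_i+1)): x_1 ≥ 8 gives C(5,3) = 10; x_2 ≥ 4 gives C(9,3) = 84; x_3 ≥ 6 gives C(7,3) = 35; x_4 ≥ 8 gives C(5,3) = 10. Together 139.
Add back pairs where two caps are both exceeded: 0 + 0 + 0 + 1 + 0 + 0 = 1.
By inclusion–exclusion the count is 286 − 139 + 1 = 148.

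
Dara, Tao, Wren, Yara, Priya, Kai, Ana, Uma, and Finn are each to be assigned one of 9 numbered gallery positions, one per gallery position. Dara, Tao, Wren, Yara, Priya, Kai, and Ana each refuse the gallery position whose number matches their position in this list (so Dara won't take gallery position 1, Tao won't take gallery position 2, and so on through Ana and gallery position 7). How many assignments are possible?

Let Aᵢ (for 1 ≤ i ≤ 7) be the placements that put person i in their forbidden gallery position. Any j of these fix j positions, leaving (9−j)! ways to fill the rest, and there are C(7,j) ways to pick which j.
By inclusion–exclusion, the number of valid placements is Σ_{j=0}^{7} (−1)^j C(7,j)·(9−j)!.
Computing: 362880 − 282240 + 105840 − 25200 + 4200 − 504 + 42 − 2 = 165016.

165016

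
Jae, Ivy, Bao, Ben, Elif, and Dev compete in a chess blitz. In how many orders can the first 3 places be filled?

There are 6 choices for 1st place, 5 for 2nd, and 4 for 3rd.
That gives 6 × 5 × 4 = 120.

120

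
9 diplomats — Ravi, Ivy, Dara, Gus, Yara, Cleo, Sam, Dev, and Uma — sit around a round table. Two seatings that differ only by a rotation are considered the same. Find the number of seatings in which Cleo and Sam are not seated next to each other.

30240

All circular seatings of 9 people number (8)! = 40320.
Those with Cleo next to Sam: fuse the pair into one unit and seat 8 units around a circle — 2·(7)! = 10080.
Subtracting, 40320 − 10080 = 30240.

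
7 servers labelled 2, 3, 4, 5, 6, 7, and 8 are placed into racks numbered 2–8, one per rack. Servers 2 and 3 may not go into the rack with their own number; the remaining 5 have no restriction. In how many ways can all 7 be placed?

3720

Let Aᵢ (for i ∈ {2, 3}) be the placements that put server i in its forbidden rack. Any j of these fix j positions, leaving (7−j)! ways to fill the rest, and there are C(2,j) ways to pick which j.
By inclusion–exclusion, the number of valid placements is Σ_{j=0}^{2} (−1)^j C(2,j)·(7−j)!.
Computing: 5040 − 1440 + 120 = 3720.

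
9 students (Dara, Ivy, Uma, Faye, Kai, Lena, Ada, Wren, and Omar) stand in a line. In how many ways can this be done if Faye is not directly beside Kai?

282240

Of the 9! = 362880 arrangements, those with Faye and Kai adjacent number 2 × 8! = 80640 (treat the pair as a block with 2 internal orders).
Complementary counting: 362880 − 80640 = 282240.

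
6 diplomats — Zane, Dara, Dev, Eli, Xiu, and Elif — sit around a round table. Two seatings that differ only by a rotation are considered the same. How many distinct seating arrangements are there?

120

Fix one person's seat to break rotational symmetry; the remaining 5 people can be arranged in (5)! = 120 ways.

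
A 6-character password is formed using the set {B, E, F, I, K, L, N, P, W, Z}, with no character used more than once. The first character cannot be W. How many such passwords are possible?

The first character has 10−1 = 9 choices (anything except W).
The remaining 5 characters are filled from the other 9 symbols without repetition: 9 × 8 × 7 × 6 × 5 = 15120.
Total: 9 × 15120 = 136080.

136080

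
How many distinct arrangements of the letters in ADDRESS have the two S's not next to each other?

900

There are 7!/(2!·2!) = 1260 arrangements of ADDRESS in total.
Arrangements with the S's together: treat SS as one letter, giving (6)!/(2!) = 360.
Subtracting, 1260 − 360 = 900 arrangements keep the S's apart.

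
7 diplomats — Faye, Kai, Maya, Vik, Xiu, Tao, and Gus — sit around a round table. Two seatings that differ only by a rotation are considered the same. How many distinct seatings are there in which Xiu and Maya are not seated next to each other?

All circular seatings of 7 people number (6)! = 720.
Those with Xiu next to Maya: fuse the pair into one unit and seat 6 units around a circle — 2·(5)! = 240.
Subtracting, 720 − 240 = 480.

480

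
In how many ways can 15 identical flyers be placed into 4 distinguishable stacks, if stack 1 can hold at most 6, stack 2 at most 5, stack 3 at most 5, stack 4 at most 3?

34

By stars and bars, unrestricted non-negative solutions to x_1+…+x_4 = 15 number C(15+3,3) = 816.
Subtract solutions that violate a single cap (substitute x_i' = x_i − (cap_i+1)): x_1 ≥ 7 gives C(11,3) = 165; x_2 ≥ 6 gives C(12,3) = 220; x_3 ≥ 6 gives C(12,3) = 220; x_4 ≥ 4 gives C(14,3) = 364. Together 969.
Add back pairs where two caps are both exceeded: 10 + 10 + 35 + 20 + 56 + 56 = 187.
By inclusion–exclusion the count is 816 − 969 + 187 = 34.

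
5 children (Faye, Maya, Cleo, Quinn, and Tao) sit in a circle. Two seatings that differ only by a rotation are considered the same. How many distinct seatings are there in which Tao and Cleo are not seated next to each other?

12

All circular seatings of 5 people number (4)! = 24.
Those with Tao next to Cleo: fuse the pair into one unit and seat 4 units around a circle — 2·(3)! = 12.
Subtracting, 24 − 12 = 12.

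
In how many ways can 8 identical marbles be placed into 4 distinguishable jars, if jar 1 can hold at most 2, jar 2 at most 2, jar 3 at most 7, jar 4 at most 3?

35

Without the upper bounds there are C(11,3) = 165 ways to split 8 among 4 jars.
Subtract solutions that violate a single cap (substitute x_i' = x_i − (cap_i+1)): x_1 ≥ 3 gives C(8,3) = 56; x_2 ≥ 3 gives C(8,3) = 56; x_3 ≥ 8 gives C(3,3) = 1; x_4 ≥ 4 gives C(7,3) = 35. Together 148.
Add back pairs where two caps are both exceeded: 10 + 0 + 4 + 0 + 4 + 0 = 18.
By inclusion–exclusion the count is 165 − 148 + 18 = 35.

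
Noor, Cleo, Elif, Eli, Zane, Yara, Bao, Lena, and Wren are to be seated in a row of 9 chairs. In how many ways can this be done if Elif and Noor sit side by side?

Place the 7 others and the Elif-Noor pair as 8 objects in a line; the pair has 2 internal arrangements.
So the count is 2·(8)! = 80640.

80640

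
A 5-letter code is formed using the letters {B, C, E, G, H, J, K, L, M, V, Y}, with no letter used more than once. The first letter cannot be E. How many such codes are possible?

50400

The first letter has 11−1 = 10 choices (anything except E).
The remaining 4 letters are filled from the other 10 symbols without repetition: 10 × 9 × 8 × 7 = 5040.
Total: 10 × 5040 = 50400.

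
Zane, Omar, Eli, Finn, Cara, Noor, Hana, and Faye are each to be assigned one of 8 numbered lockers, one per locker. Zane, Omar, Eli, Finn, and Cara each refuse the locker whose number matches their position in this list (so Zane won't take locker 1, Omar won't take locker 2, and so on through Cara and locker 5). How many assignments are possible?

Let Aᵢ (for 1 ≤ i ≤ 5) be the placements that put person i in their forbidden locker. Any j of these fix j positions, leaving (8−j)! ways to fill the rest, and there are C(5,j) ways to pick which j.
By inclusion–exclusion, the number of valid placements is Σ_{j=0}^{5} (−1)^j C(5,j)·(8−j)!.
Computing: 40320 − 25200 + 7200 − 1200 + 120 − 6 = 21234.

21234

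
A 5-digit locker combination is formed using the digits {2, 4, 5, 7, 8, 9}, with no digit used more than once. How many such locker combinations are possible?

720

This is a permutation of 5 out of 6: P(6,5) = 6!/1!.
That product is 6 × 5 × 4 × 3 × 2 = 720.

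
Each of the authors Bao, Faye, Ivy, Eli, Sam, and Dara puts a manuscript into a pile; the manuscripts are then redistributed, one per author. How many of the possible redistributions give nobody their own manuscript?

This is the derangement count D_6: permutations of 6 items with no fixed point.
By inclusion–exclusion this is Σ_{j=0}^{6} (−1)^j C(6,j)·(6−j)!.
Computing: 720 − 720 + 360 − 120 + 30 − 6 + 1 = 265.

265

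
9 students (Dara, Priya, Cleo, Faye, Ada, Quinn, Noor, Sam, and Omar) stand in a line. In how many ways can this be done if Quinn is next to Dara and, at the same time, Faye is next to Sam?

Treat {Quinn,Dara} as one block (2 orders) and {Faye,Sam} as another (2 orders).
That leaves 7 units to arrange: 2 × 2 × 7! = 4 × 5040 = 20160.

20160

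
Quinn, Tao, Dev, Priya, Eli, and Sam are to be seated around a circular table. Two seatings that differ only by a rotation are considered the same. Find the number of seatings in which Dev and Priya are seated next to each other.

Treat {Dev, Priya} as one unit (2 internal orders) and seat the resulting 5 units around the table: (4)! circular arrangements.
So 2 × (4)! = 2 × 24 = 48.

48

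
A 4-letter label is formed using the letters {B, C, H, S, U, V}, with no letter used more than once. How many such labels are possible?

360

Choose and order 4 of the 6 symbols: the first letter has 6 options, the next 5, then 4, 3.
6 × 5 × 4 × 3 = 360.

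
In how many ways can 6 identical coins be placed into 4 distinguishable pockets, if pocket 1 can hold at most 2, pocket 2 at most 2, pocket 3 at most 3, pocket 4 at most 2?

Without the upper bounds there are C(9,3) = 84 ways to split 6 among 4 pockets.
Subtract solutions that violate a single cap (substitute x_i' = x_i − (cap_i+1)): x_1 ≥ 3 gives C(6,3) = 20; x_2 ≥ 3 gives C(6,3) = 20; x_3 ≥ 4 gives C(5,3) = 10; x_4 ≥ 3 gives C(6,3) = 20. Together 70.
Add back pairs where two caps are both exceeded: 1 + 0 + 1 + 0 + 1 + 0 = 3.
By inclusion–exclusion the count is 84 − 70 + 3 = 17.

17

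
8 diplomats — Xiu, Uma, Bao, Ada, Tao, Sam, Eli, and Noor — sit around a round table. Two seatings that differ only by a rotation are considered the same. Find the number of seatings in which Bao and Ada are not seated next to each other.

3600

Without the restriction there are (7)! = 5040 seatings.
Seatings with Bao beside Ada: treat them as a block with 2 internal orders, giving 2 × (6)! = 1440.
Subtracting, 5040 − 1440 = 3600.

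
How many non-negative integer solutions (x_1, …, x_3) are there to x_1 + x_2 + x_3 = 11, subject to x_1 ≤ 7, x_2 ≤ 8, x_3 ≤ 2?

18

Ignoring the caps, the number of non-negative solutions to x_1+…+x_3 = 11 is C(13,2) = 78.
Subtract solutions that violate a single cap (substitute x_i' = x_i − (cap_i+1)): x_1 ≥ 8 gives C(5,2) = 10; x_2 ≥ 9 gives C(4,2) = 6; x_3 ≥ 3 gives C(10,2) = 45. Together 61.
Add back pairs where two caps are both exceeded: 0 + 1 + 0 = 1.
By inclusion–exclusion the count is 78 − 61 + 1 = 18.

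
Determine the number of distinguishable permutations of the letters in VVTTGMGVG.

The 9 letters of VVTTGMGVG have repeats: G appearing 3 times, T appearing twice, and V appearing 3 times.
Dividing 9! = 362880 by 3!·3!·2! = 72 for the repeated letters gives 5040.

5040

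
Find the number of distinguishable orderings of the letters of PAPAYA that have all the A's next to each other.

Treat the 3 copies of A as a single block. The multiset to arrange is then {AAA, P, P, Y}, 4 items in all.
That gives (4)!/(2!) = 12 arrangements.

12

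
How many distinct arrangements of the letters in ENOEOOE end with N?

Fix N in the last position and arrange the remaining 6 letters.
Those 6 letters have E appearing 3 times and O appearing 3 times, giving (6)!/(3!·3!) = 20.

20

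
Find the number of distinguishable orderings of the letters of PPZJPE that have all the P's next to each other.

Treat the 3 copies of P as a single block. The multiset to arrange is then {PPP, E, J, Z}, 4 items in all.
All 4 items are distinct, so there are (4)! = 24 arrangements.

24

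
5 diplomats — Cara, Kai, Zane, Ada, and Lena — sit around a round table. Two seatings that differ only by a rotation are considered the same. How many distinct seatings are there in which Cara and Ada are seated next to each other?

Treat {Cara, Ada} as one unit (2 internal orders) and seat the resulting 4 units around the table: (3)! circular arrangements.
So 2 × (3)! = 2 × 6 = 12.

12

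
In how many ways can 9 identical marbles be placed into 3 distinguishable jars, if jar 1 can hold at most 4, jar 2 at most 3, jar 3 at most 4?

Ignoring the caps, the number of non-negative solutions to x_1+…+x_3 = 9 is C(11,2) = 55.
Subtract solutions that violate a single cap (substitute x_i' = x_i − (cap_i+1)): x_1 ≥ 5 gives C(6,2) = 15; x_2 ≥ 4 gives C(7,2) = 21; x_3 ≥ 5 gives C(6,2) = 15. Together 51.
Add back pairs where two caps are both exceeded: 1 + 0 + 1 = 2.
By inclusion–exclusion the count is 55 − 51 + 2 = 6.

6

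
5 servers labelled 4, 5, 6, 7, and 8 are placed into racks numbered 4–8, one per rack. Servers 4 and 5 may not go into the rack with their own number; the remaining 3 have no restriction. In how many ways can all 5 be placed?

78

Let Aᵢ (for i ∈ {4, 5}) be the placements that put server i in its forbidden rack. Any j of these fix j positions, leaving (5−j)! ways to fill the rest, and there are C(2,j) ways to pick which j.
By inclusion–exclusion, the number of valid placements is Σ_{j=0}^{2} (−1)^j C(2,j)·(5−j)!.
Computing: 120 − 48 + 6 = 78.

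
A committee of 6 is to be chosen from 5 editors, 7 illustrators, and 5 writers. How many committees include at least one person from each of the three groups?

Unrestricted: C(17,6) = 12376 ways to pick any 6 of the 17.
Selections missing a whole group: no editors → C(12,6) = 924; no illustrators → C(10,6) = 210; no writers → C(12,6) = 924.
Add back selections omitting two groups (i.e. drawn from a single group): C(5,6) + C(7,6) + C(5,6) = 7.
By inclusion–exclusion: 12376 − 2058 + 7 = 10325.

10325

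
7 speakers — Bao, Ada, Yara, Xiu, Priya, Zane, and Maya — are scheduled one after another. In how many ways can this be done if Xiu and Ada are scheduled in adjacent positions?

Treat {Xiu, Ada} as a single unit. There are 6 units to order, and the pair itself can be ordered 2 ways.
So the count is 2·(6)! = 1440.

1440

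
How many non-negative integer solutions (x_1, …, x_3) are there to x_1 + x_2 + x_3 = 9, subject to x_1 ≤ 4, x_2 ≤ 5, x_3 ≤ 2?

6

Ignoring the caps, the number of non-negative solutions to x_1+…+x_3 = 9 is C(11,2) = 55.
Subtract solutions that violate a single cap (substitute x_i' = x_i − (cap_i+1)): x_1 ≥ 5 gives C(6,2) = 15; x_2 ≥ 6 gives C(5,2) = 10; x_3 ≥ 3 gives C(8,2) = 28. Together 53.
Add back pairs where two caps are both exceeded: 0 + 3 + 1 = 4.
By inclusion–exclusion the count is 55 − 53 + 4 = 6.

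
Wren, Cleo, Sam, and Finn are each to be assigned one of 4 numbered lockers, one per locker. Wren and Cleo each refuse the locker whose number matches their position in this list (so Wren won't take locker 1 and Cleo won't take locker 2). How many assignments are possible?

Let Aᵢ (for i ∈ {1, 2}) be the placements that put person i in their forbidden locker. Any j of these fix j positions, leaving (4−j)! ways to fill the rest, and there are C(2,j) ways to pick which j.
By inclusion–exclusion, the number of valid placements is Σ_{j=0}^{2} (−1)^j C(2,j)·(4−j)!.
Computing: 24 − 12 + 2 = 14.

14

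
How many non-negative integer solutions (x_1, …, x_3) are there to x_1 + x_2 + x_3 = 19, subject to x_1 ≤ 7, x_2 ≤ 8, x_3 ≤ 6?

6

Without the upper bounds there are C(21,2) = 210 ways to split 19 among 3 variables.
Subtract solutions that violate a single cap (substitute x_i' = x_i − (cap_i+1)): x_1 ≥ 8 gives C(13,2) = 78; x_2 ≥ 9 gives C(12,2) = 66; x_3 ≥ 7 gives C(14,2) = 91. Together 235.
Add back pairs where two caps are both exceeded: 6 + 15 + 10 = 31.
By inclusion–exclusion the count is 210 − 235 + 31 = 6.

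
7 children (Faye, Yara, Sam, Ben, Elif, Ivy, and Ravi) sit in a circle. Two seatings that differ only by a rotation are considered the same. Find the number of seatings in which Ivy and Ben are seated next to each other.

240

Treat {Ivy, Ben} as one unit (2 internal orders) and seat the resulting 6 units around the table: (5)! circular arrangements.
So 2 × (5)! = 2 × 120 = 240.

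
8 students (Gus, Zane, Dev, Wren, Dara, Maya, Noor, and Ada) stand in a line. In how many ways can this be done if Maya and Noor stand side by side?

10080

Place the 6 others and the Maya-Noor pair as 7 objects in a line; the pair has 2 internal arrangements.
So the count is 2·(7)! = 10080.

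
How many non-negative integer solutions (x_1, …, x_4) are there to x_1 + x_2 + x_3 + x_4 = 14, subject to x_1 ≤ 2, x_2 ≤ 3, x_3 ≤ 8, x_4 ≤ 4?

By stars and bars, unrestricted non-negative solutions to x_1+…+x_4 = 14 number C(14+3,3) = 680.
Subtract solutions that violate a single cap (substitute x_i' = x_i − (cap_i+1)): x_1 ≥ 3 gives C(14,3) = 364; x_2 ≥ 4 gives C(13,3) = 286; x_3 ≥ 9 gives C(8,3) = 56; x_4 ≥ 5 gives C(12,3) = 220. Together 926.
Add back pairs where two caps are both exceeded: 120 + 10 + 84 + 4 + 56 + 1 = 275.
Subtract triples: 0 + 10 + 0 + 0 = 10.
By inclusion–exclusion the count is 680 − 926 + 275 − 10 = 19.

19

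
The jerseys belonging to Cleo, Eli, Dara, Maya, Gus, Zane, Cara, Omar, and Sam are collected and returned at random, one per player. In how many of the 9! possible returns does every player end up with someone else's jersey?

Let Aᵢ be the assignments in which player i gets their old jersey. We want the size of the complement of A₁∪…∪A_9.
By inclusion–exclusion this is Σ_{j=0}^{9} (−1)^j C(9,j)·(9−j)!.
Computing: 362880 − 362880 + 181440 − 60480 + 15120 − 3024 + 504 − 72 + 9 − 1 = 133496.

133496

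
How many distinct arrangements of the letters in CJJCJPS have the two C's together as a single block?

Treat the 2 copies of C as a single block. The multiset to arrange is then {CC, J, J, J, P, S}, 6 items in all.
That gives (6)!/(3!) = 120 arrangements.

120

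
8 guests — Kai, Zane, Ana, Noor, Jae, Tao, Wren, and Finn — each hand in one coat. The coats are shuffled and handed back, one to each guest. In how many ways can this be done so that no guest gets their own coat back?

Count assignments avoiding every fixed point. For any j of the 8 guests fixed to their own coat, the other 8−j can be arranged in (8−j)! ways.
By inclusion–exclusion this is Σ_{j=0}^{8} (−1)^j C(8,j)·(8−j)!.
Computing: 40320 − 40320 + 20160 − 6720 + 1680 − 336 + 56 − 8 + 1 = 14833.

14833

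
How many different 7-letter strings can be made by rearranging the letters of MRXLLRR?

MRXLLRR has 7 letters with L appearing twice and R appearing 3 times.
The number of distinct arrangements is 7!/(3!·2!) = 5040/12 = 420.

420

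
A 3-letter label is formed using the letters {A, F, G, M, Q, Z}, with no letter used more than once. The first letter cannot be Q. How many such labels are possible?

The first letter has 6−1 = 5 choices (anything except Q).
The remaining 2 letters are filled from the other 5 symbols without repetition: 5 × 4 = 20.
Total: 5 × 20 = 100.

100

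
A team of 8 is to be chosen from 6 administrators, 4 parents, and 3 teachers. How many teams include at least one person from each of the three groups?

1233

Total 8-person selections from all 13: C(13,8) = 1287.
Subtract selections that omit an entire group: no administrators → C(7,8) = 0; no parents → C(9,8) = 9; no teachers → C(10,8) = 45.
Add back selections omitting two groups (i.e. drawn from a single group): C(6,8) + C(4,8) + C(3,8) = 0.
By inclusion–exclusion: 1287 − 54 + 0 = 1233.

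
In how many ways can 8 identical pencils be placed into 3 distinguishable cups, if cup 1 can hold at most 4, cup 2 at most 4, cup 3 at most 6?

Without the upper bounds there are C(10,2) = 45 ways to split 8 among 3 cups.
Subtract solutions that violate a single cap (substitute x_i' = x_i − (cap_i+1)): x_1 ≥ 5 gives C(5,2) = 10; x_2 ≥ 5 gives C(5,2) = 10; x_3 ≥ 7 gives C(3,2) = 3. Together 23.
No two caps can be exceeded simultaneously, so the pair terms are all 0.
By inclusion–exclusion the count is 45 − 23 + 0 = 22.

22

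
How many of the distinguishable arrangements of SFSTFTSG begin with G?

210

With the first slot taken by G, it remains to arrange the other 7 letters (SFSTFTS).
Those 7 letters have F appearing twice, S appearing 3 times, and T appearing twice, giving (7)!/(3!·2!·2!) = 210.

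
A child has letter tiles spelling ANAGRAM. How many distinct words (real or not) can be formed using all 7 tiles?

840

Letter multiplicities in ANAGRAM: A×3, G×1, M×1, N×1, R×1.
So there are 7! / (3!) = 840 distinguishable arrangements.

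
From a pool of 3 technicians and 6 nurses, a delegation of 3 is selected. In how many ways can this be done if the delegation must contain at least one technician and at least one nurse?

63

Total 3-person selections from all 9: C(9,3) = 84.
Subtract selections that omit an entire group: no technicians → C(6,3) = 20; no nurses → C(3,3) = 1.
Both groups omitted at once is impossible, so 84 − 21 = 63.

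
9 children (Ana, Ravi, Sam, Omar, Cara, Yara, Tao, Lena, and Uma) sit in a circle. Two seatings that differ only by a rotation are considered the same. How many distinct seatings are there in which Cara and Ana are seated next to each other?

Treat {Cara, Ana} as one unit (2 internal orders) and seat the resulting 8 units around the table: (7)! circular arrangements.
So 2 × (7)! = 2 × 5040 = 10080.

10080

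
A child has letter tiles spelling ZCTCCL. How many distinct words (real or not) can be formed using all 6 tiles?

Letter multiplicities in ZCTCCL: C×3, L×1, T×1, Z×1.
Dividing 6! = 720 by 3! = 6 for the repeated letters gives 120.

120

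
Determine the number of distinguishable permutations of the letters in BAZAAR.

120

Letter multiplicities in BAZAAR: A×3, B×1, R×1, Z×1.
So there are 6! / (3!) = 120 distinguishable arrangements.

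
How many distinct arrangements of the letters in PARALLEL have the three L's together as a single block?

360

Treat the 3 copies of L as a single block. The multiset to arrange is then {LLL, A, A, E, P, R}, 6 items in all.
That gives (6)!/(2!) = 360 arrangements.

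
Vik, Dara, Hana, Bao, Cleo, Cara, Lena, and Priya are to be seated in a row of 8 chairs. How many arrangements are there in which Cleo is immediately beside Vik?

Glue Cleo and Vik into one block (2 internal orders), leaving 7 units to arrange in a row.
That gives 2 × 7! = 2 × 5040 = 10080.

10080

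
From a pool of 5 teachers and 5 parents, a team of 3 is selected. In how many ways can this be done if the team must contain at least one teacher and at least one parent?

With no constraint there are C(10,3) = 120 possible selections.
Subtract selections that omit an entire group: no teachers → C(5,3) = 10; no parents → C(5,3) = 10.
Both groups omitted at once is impossible, so 120 − 20 = 100.

100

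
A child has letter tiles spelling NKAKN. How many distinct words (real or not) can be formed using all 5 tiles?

30

The 5 letters of NKAKN have repeats: K appearing twice and N appearing twice.
So there are 5! / (2!·2!) = 30 distinguishable arrangements.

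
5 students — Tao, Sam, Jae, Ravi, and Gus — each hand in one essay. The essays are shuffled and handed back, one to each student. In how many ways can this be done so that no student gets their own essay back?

Count assignments avoiding every fixed point. For any j of the 5 students fixed to their own essay, the other 5−j can be arranged in (5−j)! ways.
By inclusion–exclusion this is Σ_{j=0}^{5} (−1)^j C(5,j)·(5−j)!.
Computing: 120 − 120 + 60 − 20 + 5 − 1 = 44.

44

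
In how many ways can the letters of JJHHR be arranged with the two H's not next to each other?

There are 5!/(2!·2!) = 30 arrangements of JJHHR in total.
Arrangements with the H's together: treat HH as one letter, giving (4)!/(2!) = 12.
Subtracting, 30 − 12 = 18 arrangements keep the H's apart.

18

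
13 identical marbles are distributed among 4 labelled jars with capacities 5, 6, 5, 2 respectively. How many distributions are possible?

46

Ignoring the caps, the number of non-negative solutions to x_1+…+x_4 = 13 is C(16,3) = 560.
Subtract solutions that violate a single cap (substitute x_i' = x_i − (cap_i+1)): x_1 ≥ 6 gives C(10,3) = 120; x_2 ≥ 7 gives C(9,3) = 84; x_3 ≥ 6 gives C(10,3) = 120; x_4 ≥ 3 gives C(13,3) = 286. Together 610.
Add back pairs where two caps are both exceeded: 1 + 4 + 35 + 1 + 20 + 35 = 96.
By inclusion–exclusion the count is 560 − 610 + 96 = 46.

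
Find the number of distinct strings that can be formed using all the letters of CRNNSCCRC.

The 9 letters of CRNNSCCRC have repeats: C appearing 4 times, N appearing twice, and R appearing twice.
Dividing 9! = 362880 by 4!·2!·2! = 96 for the repeated letters gives 3780.

3780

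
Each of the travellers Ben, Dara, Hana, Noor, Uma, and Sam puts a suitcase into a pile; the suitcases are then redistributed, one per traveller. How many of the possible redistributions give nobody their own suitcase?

265

This is the derangement count D_6: permutations of 6 items with no fixed point.
By inclusion–exclusion this is Σ_{j=0}^{6} (−1)^j C(6,j)·(6−j)!.
Computing: 720 − 720 + 360 − 120 + 30 − 6 + 1 = 265.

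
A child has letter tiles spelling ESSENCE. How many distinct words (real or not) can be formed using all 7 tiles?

420

ESSENCE has 7 letters with E appearing 3 times and S appearing twice.
Dividing 7! = 5040 by 3!·2! = 12 for the repeated letters gives 420.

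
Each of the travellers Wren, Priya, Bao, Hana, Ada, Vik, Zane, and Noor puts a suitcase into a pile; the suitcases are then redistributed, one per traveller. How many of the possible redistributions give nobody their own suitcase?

Let Aᵢ be the assignments in which traveller i gets their own suitcase. We want the size of the complement of A₁∪…∪A_8.
By inclusion–exclusion this is Σ_{j=0}^{8} (−1)^j C(8,j)·(8−j)!.
Computing: 40320 − 40320 + 20160 − 6720 + 1680 − 336 + 56 − 8 + 1 = 14833.

14833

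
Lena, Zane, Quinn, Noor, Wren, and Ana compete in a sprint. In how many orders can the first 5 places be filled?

720

This is an ordered selection of 5 from 6: P(6,5).
That gives 6 × 5 × 4 × 3 × 2 = 720.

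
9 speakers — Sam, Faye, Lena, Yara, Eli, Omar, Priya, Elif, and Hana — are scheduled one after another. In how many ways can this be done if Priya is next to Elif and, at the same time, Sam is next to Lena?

Treat {Priya,Elif} as one block (2 orders) and {Sam,Lena} as another (2 orders).
That leaves 7 units to arrange: 2 × 2 × 7! = 4 × 5040 = 20160.

20160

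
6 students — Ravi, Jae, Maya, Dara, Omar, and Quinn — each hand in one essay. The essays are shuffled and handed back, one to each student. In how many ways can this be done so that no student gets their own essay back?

265

Let Aᵢ be the assignments in which student i gets their own essay. We want the size of the complement of A₁∪…∪A_6.
By inclusion–exclusion this is Σ_{j=0}^{6} (−1)^j C(6,j)·(6−j)!.
Computing: 720 − 720 + 360 − 120 + 30 − 6 + 1 = 265.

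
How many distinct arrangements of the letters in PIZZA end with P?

12

With the last slot taken by P, it remains to arrange the other 4 letters (IZZA).
Those 4 letters have Z appearing twice, giving (4)!/(2!) = 12.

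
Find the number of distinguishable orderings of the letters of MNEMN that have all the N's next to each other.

Treat the 2 copies of N as a single block. The multiset to arrange is then {NN, E, M, M}, 4 items in all.
That gives (4)!/(2!) = 12 arrangements.

12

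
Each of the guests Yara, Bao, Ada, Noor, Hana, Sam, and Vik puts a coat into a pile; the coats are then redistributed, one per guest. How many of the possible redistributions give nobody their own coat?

1854

Count assignments avoiding every fixed point. For any j of the 7 guests fixed to their own coat, the other 7−j can be arranged in (7−j)! ways.
By inclusion–exclusion this is Σ_{j=0}^{7} (−1)^j C(7,j)·(7−j)!.
Computing: 5040 − 5040 + 2520 − 840 + 210 − 42 + 7 − 1 = 1854.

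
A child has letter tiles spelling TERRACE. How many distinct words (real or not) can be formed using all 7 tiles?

1260

TERRACE has 7 letters with E appearing twice and R appearing twice.
So there are 7! / (2!·2!) = 1260 distinguishable arrangements.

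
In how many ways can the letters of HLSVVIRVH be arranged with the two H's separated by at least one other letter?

Total arrangements of HLSVVIRVH: 9!/(3!·2!) = 30240.
Arrangements with the H's together: treat HH as one letter, giving (8)!/(3!) = 6720.
Subtracting, 30240 − 6720 = 23520 arrangements keep the H's apart.

23520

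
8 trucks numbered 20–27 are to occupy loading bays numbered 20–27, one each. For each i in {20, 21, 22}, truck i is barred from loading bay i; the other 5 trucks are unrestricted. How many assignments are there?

27240

Let Aᵢ (for i ∈ {20, 21, 22}) be the placements that put truck i in its forbidden loading bay. Any j of these fix j positions, leaving (8−j)! ways to fill the rest, and there are C(3,j) ways to pick which j.
By inclusion–exclusion, the number of valid placements is Σ_{j=0}^{3} (−1)^j C(3,j)·(8−j)!.
Computing: 40320 − 15120 + 2160 − 120 = 27240.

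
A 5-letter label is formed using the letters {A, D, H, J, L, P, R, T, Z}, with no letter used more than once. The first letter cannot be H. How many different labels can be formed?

The first letter has 9−1 = 8 choices (anything except H).
The remaining 4 letters are filled from the other 8 symbols without repetition: 8 × 7 × 6 × 5 = 1680.
Total: 8 × 1680 = 13440.

13440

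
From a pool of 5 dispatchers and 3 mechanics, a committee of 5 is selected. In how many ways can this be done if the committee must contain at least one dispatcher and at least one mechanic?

55

Total 5-person selections from all 8: C(8,5) = 56.
Selections missing a whole group: no dispatchers → C(3,5) = 0; no mechanics → C(5,5) = 1.
Both groups omitted at once is impossible, so 56 − 1 = 55.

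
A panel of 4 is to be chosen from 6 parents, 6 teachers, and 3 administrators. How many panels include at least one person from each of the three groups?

648

With no constraint there are C(15,4) = 1365 possible selections.
Selections missing a whole group: no parents → C(9,4) = 126; no teachers → C(9,4) = 126; no administrators → C(12,4) = 495.
Add back selections omitting two groups (i.e. drawn from a single group): C(6,4) + C(6,4) + C(3,4) = 30.
By inclusion–exclusion: 1365 − 747 + 30 = 648.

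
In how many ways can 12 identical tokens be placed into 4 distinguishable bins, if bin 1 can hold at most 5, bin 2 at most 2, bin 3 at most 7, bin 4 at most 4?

Ignoring the caps, the number of non-negative solutions to x_1+…+x_4 = 12 is C(15,3) = 455.
Subtract solutions that violate a single cap (substitute x_i' = x_i − (cap_i+1)): x_1 ≥ 6 gives C(9,3) = 84; x_2 ≥ 3 gives C(12,3) = 220; x_3 ≥ 8 gives C(7,3) = 35; x_4 ≥ 5 gives C(10,3) = 120. Together 459.
Add back pairs where two caps are both exceeded: 20 + 0 + 4 + 4 + 35 + 0 = 63.
By inclusion–exclusion the count is 455 − 459 + 63 = 59.

59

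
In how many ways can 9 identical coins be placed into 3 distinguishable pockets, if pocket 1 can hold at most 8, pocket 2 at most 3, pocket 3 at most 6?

By stars and bars, unrestricted non-negative solutions to x_1+…+x_3 = 9 number C(9+2,2) = 55.
Subtract solutions that violate a single cap (substitute x_i' = x_i − (cap_i+1)): x_1 ≥ 9 gives C(2,2) = 1; x_2 ≥ 4 gives C(7,2) = 21; x_3 ≥ 7 gives C(4,2) = 6. Together 28.
No two caps can be exceeded simultaneously, so the pair terms are all 0.
By inclusion–exclusion the count is 55 − 28 + 0 = 27.

27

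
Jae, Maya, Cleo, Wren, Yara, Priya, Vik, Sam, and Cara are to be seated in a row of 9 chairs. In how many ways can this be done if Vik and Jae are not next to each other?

282240

There are 9! = 362880 arrangements in all. If Vik and Jae are adjacent, merging them into one block gives 2·(8)! = 80640 arrangements.
Complementary counting: 362880 − 80640 = 282240.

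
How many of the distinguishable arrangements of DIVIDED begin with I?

Fix I in the first position and arrange the remaining 6 letters.
Those 6 letters have D appearing 3 times, giving (6)!/(3!) = 120.

120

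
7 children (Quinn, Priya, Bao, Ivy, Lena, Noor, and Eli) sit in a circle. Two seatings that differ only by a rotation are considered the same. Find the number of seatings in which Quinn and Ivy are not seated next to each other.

Without the restriction there are (6)! = 720 seatings.
Those with Quinn next to Ivy: fuse the pair into one unit and seat 6 units around a circle — 2·(5)! = 240.
Subtracting, 720 − 240 = 480.

480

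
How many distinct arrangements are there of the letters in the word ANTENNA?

ANTENNA has 7 letters with A appearing twice and N appearing 3 times.
So there are 7! / (3!·2!) = 420 distinguishable arrangements.

420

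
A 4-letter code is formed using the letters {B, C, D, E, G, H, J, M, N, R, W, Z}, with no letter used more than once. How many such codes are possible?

Choose and order 4 of the 12 symbols: the first letter has 12 options, the next 11, then 10, 9.
That product is 12 × 11 × 10 × 9 = 11880.

11880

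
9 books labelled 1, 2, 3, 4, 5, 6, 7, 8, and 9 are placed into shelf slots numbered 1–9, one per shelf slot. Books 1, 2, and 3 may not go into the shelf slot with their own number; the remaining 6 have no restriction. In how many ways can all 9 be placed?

256320

Let Aᵢ (for i ∈ {1, 2, 3}) be the placements that put book i in its forbidden shelf slot. Any j of these fix j positions, leaving (9−j)! ways to fill the rest, and there are C(3,j) ways to pick which j.
By inclusion–exclusion, the number of valid placements is Σ_{j=0}^{3} (−1)^j C(3,j)·(9−j)!.
Computing: 362880 − 120960 + 15120 − 720 = 256320.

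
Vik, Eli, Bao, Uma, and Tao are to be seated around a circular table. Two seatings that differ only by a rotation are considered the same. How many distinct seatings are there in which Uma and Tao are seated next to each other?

Glue Uma and Tao into a block (2 internal orders). Seating 4 units around a circle gives (3)! arrangements.
So 2 × (3)! = 2 × 6 = 12.

12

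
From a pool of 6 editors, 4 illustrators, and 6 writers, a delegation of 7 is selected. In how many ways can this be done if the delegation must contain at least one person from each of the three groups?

10408

Total 7-person selections from all 16: C(16,7) = 11440.
Subtract selections that omit an entire group: no editors → C(10,7) = 120; no illustrators → C(12,7) = 792; no writers → C(10,7) = 120.
Add back selections omitting two groups (i.e. drawn from a single group): C(6,7) + C(4,7) + C(6,7) = 0.
By inclusion–exclusion: 11440 − 1032 + 0 = 10408.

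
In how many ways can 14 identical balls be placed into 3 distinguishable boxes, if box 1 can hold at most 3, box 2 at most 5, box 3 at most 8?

6

Ignoring the caps, the number of non-negative solutions to x_1+…+x_3 = 14 is C(16,2) = 120.
Subtract solutions that violate a single cap (substitute x_i' = x_i − (cap_i+1)): x_1 ≥ 4 gives C(12,2) = 66; x_2 ≥ 6 gives C(10,2) = 45; x_3 ≥ 9 gives C(7,2) = 21. Together 132.
Add back pairs where two caps are both exceeded: 15 + 3 + 0 = 18.
By inclusion–exclusion the count is 120 − 132 + 18 = 6.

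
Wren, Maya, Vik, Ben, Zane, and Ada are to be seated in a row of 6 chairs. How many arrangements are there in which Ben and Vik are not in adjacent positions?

There are 6! = 720 arrangements in all. If Ben and Vik are adjacent, merging them into one block gives 2·(5)! = 240 arrangements.
So 720 − 240 = 480 arrangements keep them apart.

480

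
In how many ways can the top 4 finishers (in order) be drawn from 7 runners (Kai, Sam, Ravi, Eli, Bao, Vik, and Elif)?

There are 7 choices for 1st place, 6 for 2nd, and so on down to 4 for position 4.
That gives 7 × 6 × 5 × 4 = 840.

840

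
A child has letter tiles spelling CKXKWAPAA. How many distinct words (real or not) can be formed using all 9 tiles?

30240

Letter multiplicities in CKXKWAPAA: A×3, C×1, K×2, P×1, W×1, X×1.
The number of distinct arrangements is 9!/(3!·2!) = 362880/12 = 30240.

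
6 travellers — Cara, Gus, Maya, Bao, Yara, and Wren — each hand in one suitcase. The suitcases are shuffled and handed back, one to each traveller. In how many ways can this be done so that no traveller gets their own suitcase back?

265

Let Aᵢ be the assignments in which traveller i gets their own suitcase. We want the size of the complement of A₁∪…∪A_6.
By inclusion–exclusion this is Σ_{j=0}^{6} (−1)^j C(6,j)·(6−j)!.
Computing: 720 − 720 + 360 − 120 + 30 − 6 + 1 = 265.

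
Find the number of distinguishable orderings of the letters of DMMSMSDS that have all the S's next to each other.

Treat the 3 copies of S as a single block. The multiset to arrange is then {SSS, D, D, M, M, M}, 6 items in all.
That gives (6)!/(3!·2!) = 60 arrangements.

60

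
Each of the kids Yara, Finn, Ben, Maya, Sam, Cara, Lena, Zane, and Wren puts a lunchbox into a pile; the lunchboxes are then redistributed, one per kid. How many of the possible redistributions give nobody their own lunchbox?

133496

This is the derangement count D_9: permutations of 9 items with no fixed point.
By inclusion–exclusion this is Σ_{j=0}^{9} (−1)^j C(9,j)·(9−j)!.
Computing: 362880 − 362880 + 181440 − 60480 + 15120 − 3024 + 504 − 72 + 9 − 1 = 133496.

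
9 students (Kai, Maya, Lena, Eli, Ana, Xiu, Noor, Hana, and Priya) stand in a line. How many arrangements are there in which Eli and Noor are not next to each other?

Of the 9! = 362880 arrangements, those with Eli and Noor adjacent number 2 × 8! = 80640 (treat the pair as a block with 2 internal orders).
So 362880 − 80640 = 282240 arrangements keep them apart.

282240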